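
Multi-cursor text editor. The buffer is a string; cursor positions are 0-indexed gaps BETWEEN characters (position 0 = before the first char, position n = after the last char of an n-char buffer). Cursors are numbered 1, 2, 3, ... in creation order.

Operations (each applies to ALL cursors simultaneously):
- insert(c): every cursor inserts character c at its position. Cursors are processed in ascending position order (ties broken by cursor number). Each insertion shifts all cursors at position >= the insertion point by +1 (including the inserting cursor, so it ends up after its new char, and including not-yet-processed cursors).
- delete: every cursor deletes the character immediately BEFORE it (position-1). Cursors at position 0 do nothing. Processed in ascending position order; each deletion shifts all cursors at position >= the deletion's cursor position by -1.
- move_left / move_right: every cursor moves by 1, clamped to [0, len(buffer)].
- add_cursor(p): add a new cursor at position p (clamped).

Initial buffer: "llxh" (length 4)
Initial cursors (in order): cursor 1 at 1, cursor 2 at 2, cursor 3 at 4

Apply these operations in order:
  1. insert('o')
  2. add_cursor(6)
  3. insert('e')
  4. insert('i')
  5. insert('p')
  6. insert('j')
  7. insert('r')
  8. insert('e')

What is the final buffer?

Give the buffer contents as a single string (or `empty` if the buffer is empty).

Answer: loeipjreloeipjrexheipjreoeipjre

Derivation:
After op 1 (insert('o')): buffer="loloxho" (len 7), cursors c1@2 c2@4 c3@7, authorship .1.2..3
After op 2 (add_cursor(6)): buffer="loloxho" (len 7), cursors c1@2 c2@4 c4@6 c3@7, authorship .1.2..3
After op 3 (insert('e')): buffer="loeloexheoe" (len 11), cursors c1@3 c2@6 c4@9 c3@11, authorship .11.22..433
After op 4 (insert('i')): buffer="loeiloeixheioei" (len 15), cursors c1@4 c2@8 c4@12 c3@15, authorship .111.222..44333
After op 5 (insert('p')): buffer="loeiploeipxheipoeip" (len 19), cursors c1@5 c2@10 c4@15 c3@19, authorship .1111.2222..4443333
After op 6 (insert('j')): buffer="loeipjloeipjxheipjoeipj" (len 23), cursors c1@6 c2@12 c4@18 c3@23, authorship .11111.22222..444433333
After op 7 (insert('r')): buffer="loeipjrloeipjrxheipjroeipjr" (len 27), cursors c1@7 c2@14 c4@21 c3@27, authorship .111111.222222..44444333333
After op 8 (insert('e')): buffer="loeipjreloeipjrexheipjreoeipjre" (len 31), cursors c1@8 c2@16 c4@24 c3@31, authorship .1111111.2222222..4444443333333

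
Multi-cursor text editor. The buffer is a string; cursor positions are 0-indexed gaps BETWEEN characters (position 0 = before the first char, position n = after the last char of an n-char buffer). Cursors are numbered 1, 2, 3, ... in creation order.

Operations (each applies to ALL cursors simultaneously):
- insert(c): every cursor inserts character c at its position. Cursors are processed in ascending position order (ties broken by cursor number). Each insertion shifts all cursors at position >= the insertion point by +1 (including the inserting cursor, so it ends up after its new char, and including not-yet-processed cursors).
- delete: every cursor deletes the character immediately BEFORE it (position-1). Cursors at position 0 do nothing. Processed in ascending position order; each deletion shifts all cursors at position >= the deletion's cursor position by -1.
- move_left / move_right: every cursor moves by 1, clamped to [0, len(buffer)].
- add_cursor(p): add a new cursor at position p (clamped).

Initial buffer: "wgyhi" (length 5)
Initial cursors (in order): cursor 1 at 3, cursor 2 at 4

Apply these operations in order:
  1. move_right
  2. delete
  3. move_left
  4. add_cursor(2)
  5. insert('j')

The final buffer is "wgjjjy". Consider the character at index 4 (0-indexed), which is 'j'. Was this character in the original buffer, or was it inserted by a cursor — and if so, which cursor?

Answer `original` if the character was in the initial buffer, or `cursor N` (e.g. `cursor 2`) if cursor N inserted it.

After op 1 (move_right): buffer="wgyhi" (len 5), cursors c1@4 c2@5, authorship .....
After op 2 (delete): buffer="wgy" (len 3), cursors c1@3 c2@3, authorship ...
After op 3 (move_left): buffer="wgy" (len 3), cursors c1@2 c2@2, authorship ...
After op 4 (add_cursor(2)): buffer="wgy" (len 3), cursors c1@2 c2@2 c3@2, authorship ...
After op 5 (insert('j')): buffer="wgjjjy" (len 6), cursors c1@5 c2@5 c3@5, authorship ..123.
Authorship (.=original, N=cursor N): . . 1 2 3 .
Index 4: author = 3

Answer: cursor 3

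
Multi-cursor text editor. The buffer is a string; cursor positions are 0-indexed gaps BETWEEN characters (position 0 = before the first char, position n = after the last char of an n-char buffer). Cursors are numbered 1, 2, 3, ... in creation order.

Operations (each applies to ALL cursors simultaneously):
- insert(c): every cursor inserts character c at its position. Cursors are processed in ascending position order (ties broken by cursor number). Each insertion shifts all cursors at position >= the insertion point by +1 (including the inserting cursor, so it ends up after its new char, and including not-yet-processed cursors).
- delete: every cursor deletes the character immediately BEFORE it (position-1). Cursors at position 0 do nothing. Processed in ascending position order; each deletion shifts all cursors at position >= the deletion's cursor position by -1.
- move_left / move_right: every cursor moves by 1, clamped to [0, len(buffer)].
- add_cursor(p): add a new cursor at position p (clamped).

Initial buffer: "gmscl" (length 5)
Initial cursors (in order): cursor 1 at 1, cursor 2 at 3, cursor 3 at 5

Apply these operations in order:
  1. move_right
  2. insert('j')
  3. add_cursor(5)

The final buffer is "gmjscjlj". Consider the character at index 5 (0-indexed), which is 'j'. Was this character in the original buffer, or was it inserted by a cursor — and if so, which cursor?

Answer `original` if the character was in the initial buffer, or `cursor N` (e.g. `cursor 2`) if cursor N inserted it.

After op 1 (move_right): buffer="gmscl" (len 5), cursors c1@2 c2@4 c3@5, authorship .....
After op 2 (insert('j')): buffer="gmjscjlj" (len 8), cursors c1@3 c2@6 c3@8, authorship ..1..2.3
After op 3 (add_cursor(5)): buffer="gmjscjlj" (len 8), cursors c1@3 c4@5 c2@6 c3@8, authorship ..1..2.3
Authorship (.=original, N=cursor N): . . 1 . . 2 . 3
Index 5: author = 2

Answer: cursor 2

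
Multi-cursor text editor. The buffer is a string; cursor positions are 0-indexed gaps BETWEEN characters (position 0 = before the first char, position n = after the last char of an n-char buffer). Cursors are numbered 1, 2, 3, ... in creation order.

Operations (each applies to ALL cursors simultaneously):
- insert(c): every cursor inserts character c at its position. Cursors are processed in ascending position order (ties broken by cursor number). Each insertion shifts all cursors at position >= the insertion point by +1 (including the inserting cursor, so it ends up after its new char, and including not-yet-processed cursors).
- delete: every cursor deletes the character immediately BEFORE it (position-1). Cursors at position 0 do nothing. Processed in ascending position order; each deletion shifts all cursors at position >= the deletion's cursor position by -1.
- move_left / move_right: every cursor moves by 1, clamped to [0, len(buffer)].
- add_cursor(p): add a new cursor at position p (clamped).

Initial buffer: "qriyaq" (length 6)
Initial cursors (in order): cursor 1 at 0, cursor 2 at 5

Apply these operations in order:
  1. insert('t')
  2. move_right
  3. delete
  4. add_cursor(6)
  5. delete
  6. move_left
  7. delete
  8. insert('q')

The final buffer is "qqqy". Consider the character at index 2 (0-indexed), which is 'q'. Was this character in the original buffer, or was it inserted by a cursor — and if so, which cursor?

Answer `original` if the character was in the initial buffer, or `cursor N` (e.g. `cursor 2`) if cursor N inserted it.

After op 1 (insert('t')): buffer="tqriyatq" (len 8), cursors c1@1 c2@7, authorship 1.....2.
After op 2 (move_right): buffer="tqriyatq" (len 8), cursors c1@2 c2@8, authorship 1.....2.
After op 3 (delete): buffer="triyat" (len 6), cursors c1@1 c2@6, authorship 1....2
After op 4 (add_cursor(6)): buffer="triyat" (len 6), cursors c1@1 c2@6 c3@6, authorship 1....2
After op 5 (delete): buffer="riy" (len 3), cursors c1@0 c2@3 c3@3, authorship ...
After op 6 (move_left): buffer="riy" (len 3), cursors c1@0 c2@2 c3@2, authorship ...
After op 7 (delete): buffer="y" (len 1), cursors c1@0 c2@0 c3@0, authorship .
After op 8 (insert('q')): buffer="qqqy" (len 4), cursors c1@3 c2@3 c3@3, authorship 123.
Authorship (.=original, N=cursor N): 1 2 3 .
Index 2: author = 3

Answer: cursor 3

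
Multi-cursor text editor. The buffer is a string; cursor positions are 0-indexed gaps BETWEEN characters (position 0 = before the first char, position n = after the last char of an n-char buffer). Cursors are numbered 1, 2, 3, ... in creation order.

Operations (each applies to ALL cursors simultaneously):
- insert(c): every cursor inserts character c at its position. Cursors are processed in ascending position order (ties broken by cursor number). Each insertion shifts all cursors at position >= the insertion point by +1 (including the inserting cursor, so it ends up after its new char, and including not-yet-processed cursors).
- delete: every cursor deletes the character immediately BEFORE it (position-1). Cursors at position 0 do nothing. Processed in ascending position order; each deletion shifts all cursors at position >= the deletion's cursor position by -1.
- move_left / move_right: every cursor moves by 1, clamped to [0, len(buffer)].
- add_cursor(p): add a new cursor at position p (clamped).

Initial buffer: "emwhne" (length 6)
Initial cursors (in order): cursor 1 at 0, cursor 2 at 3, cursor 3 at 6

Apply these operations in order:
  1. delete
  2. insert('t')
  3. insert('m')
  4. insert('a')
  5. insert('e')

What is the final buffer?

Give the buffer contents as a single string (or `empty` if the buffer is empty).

Answer: tmaeemtmaehntmae

Derivation:
After op 1 (delete): buffer="emhn" (len 4), cursors c1@0 c2@2 c3@4, authorship ....
After op 2 (insert('t')): buffer="temthnt" (len 7), cursors c1@1 c2@4 c3@7, authorship 1..2..3
After op 3 (insert('m')): buffer="tmemtmhntm" (len 10), cursors c1@2 c2@6 c3@10, authorship 11..22..33
After op 4 (insert('a')): buffer="tmaemtmahntma" (len 13), cursors c1@3 c2@8 c3@13, authorship 111..222..333
After op 5 (insert('e')): buffer="tmaeemtmaehntmae" (len 16), cursors c1@4 c2@10 c3@16, authorship 1111..2222..3333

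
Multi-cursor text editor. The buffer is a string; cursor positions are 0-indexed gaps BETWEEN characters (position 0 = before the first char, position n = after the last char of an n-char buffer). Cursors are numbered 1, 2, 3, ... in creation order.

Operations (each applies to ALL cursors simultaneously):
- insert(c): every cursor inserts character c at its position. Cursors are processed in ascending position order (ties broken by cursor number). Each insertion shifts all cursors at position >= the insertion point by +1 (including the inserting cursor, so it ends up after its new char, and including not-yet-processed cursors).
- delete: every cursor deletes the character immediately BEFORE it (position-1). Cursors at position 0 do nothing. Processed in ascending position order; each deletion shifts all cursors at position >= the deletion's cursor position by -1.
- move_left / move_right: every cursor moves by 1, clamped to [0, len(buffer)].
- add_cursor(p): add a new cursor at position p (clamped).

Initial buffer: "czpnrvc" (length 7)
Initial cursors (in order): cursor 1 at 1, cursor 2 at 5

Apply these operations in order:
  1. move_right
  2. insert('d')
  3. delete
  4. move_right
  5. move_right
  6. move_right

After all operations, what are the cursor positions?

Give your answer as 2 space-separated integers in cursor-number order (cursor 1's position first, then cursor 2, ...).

After op 1 (move_right): buffer="czpnrvc" (len 7), cursors c1@2 c2@6, authorship .......
After op 2 (insert('d')): buffer="czdpnrvdc" (len 9), cursors c1@3 c2@8, authorship ..1....2.
After op 3 (delete): buffer="czpnrvc" (len 7), cursors c1@2 c2@6, authorship .......
After op 4 (move_right): buffer="czpnrvc" (len 7), cursors c1@3 c2@7, authorship .......
After op 5 (move_right): buffer="czpnrvc" (len 7), cursors c1@4 c2@7, authorship .......
After op 6 (move_right): buffer="czpnrvc" (len 7), cursors c1@5 c2@7, authorship .......

Answer: 5 7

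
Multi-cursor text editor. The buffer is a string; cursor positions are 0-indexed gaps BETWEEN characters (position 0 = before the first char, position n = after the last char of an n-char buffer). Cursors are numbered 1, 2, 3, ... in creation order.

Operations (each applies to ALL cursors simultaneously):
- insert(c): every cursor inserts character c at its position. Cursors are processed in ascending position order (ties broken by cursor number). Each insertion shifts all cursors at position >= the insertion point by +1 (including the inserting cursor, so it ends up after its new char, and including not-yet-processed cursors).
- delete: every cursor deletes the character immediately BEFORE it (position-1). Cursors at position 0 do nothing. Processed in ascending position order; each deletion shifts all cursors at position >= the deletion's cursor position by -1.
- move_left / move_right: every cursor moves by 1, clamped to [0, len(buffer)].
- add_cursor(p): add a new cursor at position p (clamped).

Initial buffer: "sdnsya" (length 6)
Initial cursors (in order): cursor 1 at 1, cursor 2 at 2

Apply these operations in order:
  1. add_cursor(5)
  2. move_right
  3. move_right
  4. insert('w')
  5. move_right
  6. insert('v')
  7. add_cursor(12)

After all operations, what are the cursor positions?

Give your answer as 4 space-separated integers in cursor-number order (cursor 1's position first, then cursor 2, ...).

Answer: 6 9 12 12

Derivation:
After op 1 (add_cursor(5)): buffer="sdnsya" (len 6), cursors c1@1 c2@2 c3@5, authorship ......
After op 2 (move_right): buffer="sdnsya" (len 6), cursors c1@2 c2@3 c3@6, authorship ......
After op 3 (move_right): buffer="sdnsya" (len 6), cursors c1@3 c2@4 c3@6, authorship ......
After op 4 (insert('w')): buffer="sdnwswyaw" (len 9), cursors c1@4 c2@6 c3@9, authorship ...1.2..3
After op 5 (move_right): buffer="sdnwswyaw" (len 9), cursors c1@5 c2@7 c3@9, authorship ...1.2..3
After op 6 (insert('v')): buffer="sdnwsvwyvawv" (len 12), cursors c1@6 c2@9 c3@12, authorship ...1.12.2.33
After op 7 (add_cursor(12)): buffer="sdnwsvwyvawv" (len 12), cursors c1@6 c2@9 c3@12 c4@12, authorship ...1.12.2.33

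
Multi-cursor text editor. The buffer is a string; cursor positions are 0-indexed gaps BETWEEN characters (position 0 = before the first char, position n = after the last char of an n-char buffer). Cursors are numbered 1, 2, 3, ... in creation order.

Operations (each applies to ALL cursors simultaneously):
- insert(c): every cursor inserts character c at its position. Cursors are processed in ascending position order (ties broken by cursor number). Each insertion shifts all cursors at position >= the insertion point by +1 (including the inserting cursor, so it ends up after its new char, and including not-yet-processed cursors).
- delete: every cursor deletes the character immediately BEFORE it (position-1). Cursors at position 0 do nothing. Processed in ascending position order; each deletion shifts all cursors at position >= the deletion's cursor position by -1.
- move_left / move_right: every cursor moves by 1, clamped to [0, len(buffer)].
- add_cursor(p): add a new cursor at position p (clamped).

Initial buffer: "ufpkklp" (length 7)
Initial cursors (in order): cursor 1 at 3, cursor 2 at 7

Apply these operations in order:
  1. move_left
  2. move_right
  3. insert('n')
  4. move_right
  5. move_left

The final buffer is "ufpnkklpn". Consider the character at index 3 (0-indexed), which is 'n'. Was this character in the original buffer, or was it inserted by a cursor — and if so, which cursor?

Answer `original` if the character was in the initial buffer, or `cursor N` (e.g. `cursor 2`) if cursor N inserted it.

After op 1 (move_left): buffer="ufpkklp" (len 7), cursors c1@2 c2@6, authorship .......
After op 2 (move_right): buffer="ufpkklp" (len 7), cursors c1@3 c2@7, authorship .......
After op 3 (insert('n')): buffer="ufpnkklpn" (len 9), cursors c1@4 c2@9, authorship ...1....2
After op 4 (move_right): buffer="ufpnkklpn" (len 9), cursors c1@5 c2@9, authorship ...1....2
After op 5 (move_left): buffer="ufpnkklpn" (len 9), cursors c1@4 c2@8, authorship ...1....2
Authorship (.=original, N=cursor N): . . . 1 . . . . 2
Index 3: author = 1

Answer: cursor 1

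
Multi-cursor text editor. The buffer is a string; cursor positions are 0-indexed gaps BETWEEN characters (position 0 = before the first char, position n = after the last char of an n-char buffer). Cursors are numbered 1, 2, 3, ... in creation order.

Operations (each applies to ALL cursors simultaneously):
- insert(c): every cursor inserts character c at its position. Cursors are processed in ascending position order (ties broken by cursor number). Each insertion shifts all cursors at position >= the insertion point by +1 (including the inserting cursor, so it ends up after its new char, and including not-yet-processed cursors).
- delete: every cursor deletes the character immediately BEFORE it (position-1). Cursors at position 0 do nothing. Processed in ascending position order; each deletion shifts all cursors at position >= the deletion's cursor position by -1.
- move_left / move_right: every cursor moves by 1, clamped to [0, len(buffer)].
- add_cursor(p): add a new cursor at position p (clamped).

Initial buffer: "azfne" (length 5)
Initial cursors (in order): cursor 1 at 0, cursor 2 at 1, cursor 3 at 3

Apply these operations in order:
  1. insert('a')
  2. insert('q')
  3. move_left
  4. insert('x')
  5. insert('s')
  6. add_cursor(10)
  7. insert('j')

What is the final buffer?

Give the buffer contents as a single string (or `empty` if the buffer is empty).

Answer: axsjqaaxsjqzjfaxsjqne

Derivation:
After op 1 (insert('a')): buffer="aaazfane" (len 8), cursors c1@1 c2@3 c3@6, authorship 1.2..3..
After op 2 (insert('q')): buffer="aqaaqzfaqne" (len 11), cursors c1@2 c2@5 c3@9, authorship 11.22..33..
After op 3 (move_left): buffer="aqaaqzfaqne" (len 11), cursors c1@1 c2@4 c3@8, authorship 11.22..33..
After op 4 (insert('x')): buffer="axqaaxqzfaxqne" (len 14), cursors c1@2 c2@6 c3@11, authorship 111.222..333..
After op 5 (insert('s')): buffer="axsqaaxsqzfaxsqne" (len 17), cursors c1@3 c2@8 c3@14, authorship 1111.2222..3333..
After op 6 (add_cursor(10)): buffer="axsqaaxsqzfaxsqne" (len 17), cursors c1@3 c2@8 c4@10 c3@14, authorship 1111.2222..3333..
After op 7 (insert('j')): buffer="axsjqaaxsjqzjfaxsjqne" (len 21), cursors c1@4 c2@10 c4@13 c3@18, authorship 11111.22222.4.33333..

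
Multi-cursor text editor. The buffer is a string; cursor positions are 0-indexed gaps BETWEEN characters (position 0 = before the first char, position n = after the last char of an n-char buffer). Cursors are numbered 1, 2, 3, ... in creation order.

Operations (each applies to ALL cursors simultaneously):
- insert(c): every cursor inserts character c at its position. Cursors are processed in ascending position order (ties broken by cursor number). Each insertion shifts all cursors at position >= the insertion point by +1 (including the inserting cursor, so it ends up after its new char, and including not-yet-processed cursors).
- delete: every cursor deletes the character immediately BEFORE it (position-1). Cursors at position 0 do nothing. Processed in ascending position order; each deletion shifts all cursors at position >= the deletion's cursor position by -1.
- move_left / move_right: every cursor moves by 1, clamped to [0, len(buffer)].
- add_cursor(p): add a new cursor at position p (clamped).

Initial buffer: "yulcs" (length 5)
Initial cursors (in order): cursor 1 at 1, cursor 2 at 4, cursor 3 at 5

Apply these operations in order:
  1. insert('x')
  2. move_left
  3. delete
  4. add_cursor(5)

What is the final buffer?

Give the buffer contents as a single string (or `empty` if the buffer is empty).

Answer: xulxx

Derivation:
After op 1 (insert('x')): buffer="yxulcxsx" (len 8), cursors c1@2 c2@6 c3@8, authorship .1...2.3
After op 2 (move_left): buffer="yxulcxsx" (len 8), cursors c1@1 c2@5 c3@7, authorship .1...2.3
After op 3 (delete): buffer="xulxx" (len 5), cursors c1@0 c2@3 c3@4, authorship 1..23
After op 4 (add_cursor(5)): buffer="xulxx" (len 5), cursors c1@0 c2@3 c3@4 c4@5, authorship 1..23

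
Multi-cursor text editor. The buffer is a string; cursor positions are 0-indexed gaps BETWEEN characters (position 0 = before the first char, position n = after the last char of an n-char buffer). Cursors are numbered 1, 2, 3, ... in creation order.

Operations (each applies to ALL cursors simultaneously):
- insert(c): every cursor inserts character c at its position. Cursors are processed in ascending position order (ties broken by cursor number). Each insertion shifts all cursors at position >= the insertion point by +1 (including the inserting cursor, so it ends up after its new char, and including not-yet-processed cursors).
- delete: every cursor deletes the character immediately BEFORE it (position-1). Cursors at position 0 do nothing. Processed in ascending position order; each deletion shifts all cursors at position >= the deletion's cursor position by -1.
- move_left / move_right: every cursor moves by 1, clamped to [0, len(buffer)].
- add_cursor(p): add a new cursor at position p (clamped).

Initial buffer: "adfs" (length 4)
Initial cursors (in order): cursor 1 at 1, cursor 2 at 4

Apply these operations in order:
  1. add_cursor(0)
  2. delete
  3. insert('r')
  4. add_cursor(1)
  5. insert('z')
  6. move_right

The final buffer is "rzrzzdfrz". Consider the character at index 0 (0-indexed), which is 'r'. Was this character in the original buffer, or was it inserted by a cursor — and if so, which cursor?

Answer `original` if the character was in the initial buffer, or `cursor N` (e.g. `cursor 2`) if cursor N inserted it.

Answer: cursor 1

Derivation:
After op 1 (add_cursor(0)): buffer="adfs" (len 4), cursors c3@0 c1@1 c2@4, authorship ....
After op 2 (delete): buffer="df" (len 2), cursors c1@0 c3@0 c2@2, authorship ..
After op 3 (insert('r')): buffer="rrdfr" (len 5), cursors c1@2 c3@2 c2@5, authorship 13..2
After op 4 (add_cursor(1)): buffer="rrdfr" (len 5), cursors c4@1 c1@2 c3@2 c2@5, authorship 13..2
After op 5 (insert('z')): buffer="rzrzzdfrz" (len 9), cursors c4@2 c1@5 c3@5 c2@9, authorship 14313..22
After op 6 (move_right): buffer="rzrzzdfrz" (len 9), cursors c4@3 c1@6 c3@6 c2@9, authorship 14313..22
Authorship (.=original, N=cursor N): 1 4 3 1 3 . . 2 2
Index 0: author = 1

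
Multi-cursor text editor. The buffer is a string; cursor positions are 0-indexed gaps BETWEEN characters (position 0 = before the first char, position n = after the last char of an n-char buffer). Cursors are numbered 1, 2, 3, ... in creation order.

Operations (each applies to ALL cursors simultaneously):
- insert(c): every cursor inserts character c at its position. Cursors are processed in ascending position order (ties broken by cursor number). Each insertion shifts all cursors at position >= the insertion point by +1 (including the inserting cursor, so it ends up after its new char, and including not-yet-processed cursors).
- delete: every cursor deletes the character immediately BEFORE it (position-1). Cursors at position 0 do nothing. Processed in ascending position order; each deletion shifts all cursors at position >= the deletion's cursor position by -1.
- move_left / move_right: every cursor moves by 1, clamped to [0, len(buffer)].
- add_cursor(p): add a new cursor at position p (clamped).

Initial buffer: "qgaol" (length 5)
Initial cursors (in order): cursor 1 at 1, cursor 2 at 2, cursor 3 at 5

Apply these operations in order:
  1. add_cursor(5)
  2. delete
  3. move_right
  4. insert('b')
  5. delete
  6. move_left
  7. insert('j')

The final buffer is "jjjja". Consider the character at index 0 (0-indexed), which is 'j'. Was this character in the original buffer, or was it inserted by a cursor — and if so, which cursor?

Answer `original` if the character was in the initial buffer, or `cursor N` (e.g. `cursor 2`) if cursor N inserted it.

Answer: cursor 1

Derivation:
After op 1 (add_cursor(5)): buffer="qgaol" (len 5), cursors c1@1 c2@2 c3@5 c4@5, authorship .....
After op 2 (delete): buffer="a" (len 1), cursors c1@0 c2@0 c3@1 c4@1, authorship .
After op 3 (move_right): buffer="a" (len 1), cursors c1@1 c2@1 c3@1 c4@1, authorship .
After op 4 (insert('b')): buffer="abbbb" (len 5), cursors c1@5 c2@5 c3@5 c4@5, authorship .1234
After op 5 (delete): buffer="a" (len 1), cursors c1@1 c2@1 c3@1 c4@1, authorship .
After op 6 (move_left): buffer="a" (len 1), cursors c1@0 c2@0 c3@0 c4@0, authorship .
After op 7 (insert('j')): buffer="jjjja" (len 5), cursors c1@4 c2@4 c3@4 c4@4, authorship 1234.
Authorship (.=original, N=cursor N): 1 2 3 4 .
Index 0: author = 1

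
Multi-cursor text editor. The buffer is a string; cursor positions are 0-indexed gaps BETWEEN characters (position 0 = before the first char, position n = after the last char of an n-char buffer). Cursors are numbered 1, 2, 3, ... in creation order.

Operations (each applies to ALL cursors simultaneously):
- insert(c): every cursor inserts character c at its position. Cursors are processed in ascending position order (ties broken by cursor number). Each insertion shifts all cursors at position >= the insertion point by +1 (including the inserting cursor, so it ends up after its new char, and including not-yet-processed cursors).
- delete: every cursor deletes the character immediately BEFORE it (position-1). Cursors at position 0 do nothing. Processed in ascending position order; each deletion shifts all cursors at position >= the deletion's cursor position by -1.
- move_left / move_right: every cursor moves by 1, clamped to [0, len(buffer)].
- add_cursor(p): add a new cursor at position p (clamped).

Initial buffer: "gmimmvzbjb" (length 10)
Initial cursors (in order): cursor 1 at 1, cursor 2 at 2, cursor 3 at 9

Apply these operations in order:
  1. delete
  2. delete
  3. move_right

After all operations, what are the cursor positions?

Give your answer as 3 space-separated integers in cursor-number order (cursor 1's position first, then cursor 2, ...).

After op 1 (delete): buffer="immvzbb" (len 7), cursors c1@0 c2@0 c3@6, authorship .......
After op 2 (delete): buffer="immvzb" (len 6), cursors c1@0 c2@0 c3@5, authorship ......
After op 3 (move_right): buffer="immvzb" (len 6), cursors c1@1 c2@1 c3@6, authorship ......

Answer: 1 1 6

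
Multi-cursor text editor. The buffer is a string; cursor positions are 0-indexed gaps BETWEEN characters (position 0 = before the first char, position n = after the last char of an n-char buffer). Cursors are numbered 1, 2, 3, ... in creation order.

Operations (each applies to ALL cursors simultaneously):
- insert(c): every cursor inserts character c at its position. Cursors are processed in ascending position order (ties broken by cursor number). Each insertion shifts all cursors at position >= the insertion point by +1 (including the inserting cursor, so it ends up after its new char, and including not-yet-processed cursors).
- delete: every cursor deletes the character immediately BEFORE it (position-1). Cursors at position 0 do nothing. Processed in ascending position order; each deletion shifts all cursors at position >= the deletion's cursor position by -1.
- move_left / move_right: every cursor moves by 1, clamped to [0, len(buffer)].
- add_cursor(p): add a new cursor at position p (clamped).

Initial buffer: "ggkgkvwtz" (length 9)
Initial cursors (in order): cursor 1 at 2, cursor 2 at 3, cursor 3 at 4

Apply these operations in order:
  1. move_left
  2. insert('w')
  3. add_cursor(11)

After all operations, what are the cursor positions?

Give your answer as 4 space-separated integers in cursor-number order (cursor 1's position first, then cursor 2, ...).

After op 1 (move_left): buffer="ggkgkvwtz" (len 9), cursors c1@1 c2@2 c3@3, authorship .........
After op 2 (insert('w')): buffer="gwgwkwgkvwtz" (len 12), cursors c1@2 c2@4 c3@6, authorship .1.2.3......
After op 3 (add_cursor(11)): buffer="gwgwkwgkvwtz" (len 12), cursors c1@2 c2@4 c3@6 c4@11, authorship .1.2.3......

Answer: 2 4 6 11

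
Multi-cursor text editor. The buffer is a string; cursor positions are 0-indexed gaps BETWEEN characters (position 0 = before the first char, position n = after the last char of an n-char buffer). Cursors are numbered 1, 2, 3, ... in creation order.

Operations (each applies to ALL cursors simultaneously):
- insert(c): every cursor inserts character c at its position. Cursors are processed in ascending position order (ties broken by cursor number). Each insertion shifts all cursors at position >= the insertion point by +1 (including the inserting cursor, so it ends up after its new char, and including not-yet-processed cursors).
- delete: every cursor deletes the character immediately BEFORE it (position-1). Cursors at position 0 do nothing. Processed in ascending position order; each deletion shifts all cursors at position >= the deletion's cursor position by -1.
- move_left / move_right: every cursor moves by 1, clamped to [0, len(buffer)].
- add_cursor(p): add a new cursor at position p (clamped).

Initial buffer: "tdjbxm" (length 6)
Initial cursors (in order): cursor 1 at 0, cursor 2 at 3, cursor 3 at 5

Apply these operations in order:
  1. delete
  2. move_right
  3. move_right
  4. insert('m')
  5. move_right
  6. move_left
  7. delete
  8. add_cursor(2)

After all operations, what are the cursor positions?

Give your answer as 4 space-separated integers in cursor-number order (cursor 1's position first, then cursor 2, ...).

Answer: 2 3 3 2

Derivation:
After op 1 (delete): buffer="tdbm" (len 4), cursors c1@0 c2@2 c3@3, authorship ....
After op 2 (move_right): buffer="tdbm" (len 4), cursors c1@1 c2@3 c3@4, authorship ....
After op 3 (move_right): buffer="tdbm" (len 4), cursors c1@2 c2@4 c3@4, authorship ....
After op 4 (insert('m')): buffer="tdmbmmm" (len 7), cursors c1@3 c2@7 c3@7, authorship ..1..23
After op 5 (move_right): buffer="tdmbmmm" (len 7), cursors c1@4 c2@7 c3@7, authorship ..1..23
After op 6 (move_left): buffer="tdmbmmm" (len 7), cursors c1@3 c2@6 c3@6, authorship ..1..23
After op 7 (delete): buffer="tdbm" (len 4), cursors c1@2 c2@3 c3@3, authorship ...3
After op 8 (add_cursor(2)): buffer="tdbm" (len 4), cursors c1@2 c4@2 c2@3 c3@3, authorship ...3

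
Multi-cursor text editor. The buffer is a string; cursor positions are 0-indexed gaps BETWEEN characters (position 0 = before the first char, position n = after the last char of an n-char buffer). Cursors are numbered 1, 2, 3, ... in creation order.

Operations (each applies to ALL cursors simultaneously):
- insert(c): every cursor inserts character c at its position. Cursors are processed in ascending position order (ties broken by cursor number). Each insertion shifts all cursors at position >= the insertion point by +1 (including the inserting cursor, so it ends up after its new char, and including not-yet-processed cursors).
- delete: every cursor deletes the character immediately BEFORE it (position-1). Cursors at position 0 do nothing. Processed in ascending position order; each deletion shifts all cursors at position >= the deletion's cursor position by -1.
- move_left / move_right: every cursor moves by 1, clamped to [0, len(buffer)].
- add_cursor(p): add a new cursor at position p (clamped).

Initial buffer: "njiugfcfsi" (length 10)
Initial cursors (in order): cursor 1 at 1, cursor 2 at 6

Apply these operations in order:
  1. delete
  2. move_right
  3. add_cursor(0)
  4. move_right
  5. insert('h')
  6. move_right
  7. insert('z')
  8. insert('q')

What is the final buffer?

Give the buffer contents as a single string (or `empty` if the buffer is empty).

After op 1 (delete): buffer="jiugcfsi" (len 8), cursors c1@0 c2@4, authorship ........
After op 2 (move_right): buffer="jiugcfsi" (len 8), cursors c1@1 c2@5, authorship ........
After op 3 (add_cursor(0)): buffer="jiugcfsi" (len 8), cursors c3@0 c1@1 c2@5, authorship ........
After op 4 (move_right): buffer="jiugcfsi" (len 8), cursors c3@1 c1@2 c2@6, authorship ........
After op 5 (insert('h')): buffer="jhihugcfhsi" (len 11), cursors c3@2 c1@4 c2@9, authorship .3.1....2..
After op 6 (move_right): buffer="jhihugcfhsi" (len 11), cursors c3@3 c1@5 c2@10, authorship .3.1....2..
After op 7 (insert('z')): buffer="jhizhuzgcfhszi" (len 14), cursors c3@4 c1@7 c2@13, authorship .3.31.1...2.2.
After op 8 (insert('q')): buffer="jhizqhuzqgcfhszqi" (len 17), cursors c3@5 c1@9 c2@16, authorship .3.331.11...2.22.

Answer: jhizqhuzqgcfhszqi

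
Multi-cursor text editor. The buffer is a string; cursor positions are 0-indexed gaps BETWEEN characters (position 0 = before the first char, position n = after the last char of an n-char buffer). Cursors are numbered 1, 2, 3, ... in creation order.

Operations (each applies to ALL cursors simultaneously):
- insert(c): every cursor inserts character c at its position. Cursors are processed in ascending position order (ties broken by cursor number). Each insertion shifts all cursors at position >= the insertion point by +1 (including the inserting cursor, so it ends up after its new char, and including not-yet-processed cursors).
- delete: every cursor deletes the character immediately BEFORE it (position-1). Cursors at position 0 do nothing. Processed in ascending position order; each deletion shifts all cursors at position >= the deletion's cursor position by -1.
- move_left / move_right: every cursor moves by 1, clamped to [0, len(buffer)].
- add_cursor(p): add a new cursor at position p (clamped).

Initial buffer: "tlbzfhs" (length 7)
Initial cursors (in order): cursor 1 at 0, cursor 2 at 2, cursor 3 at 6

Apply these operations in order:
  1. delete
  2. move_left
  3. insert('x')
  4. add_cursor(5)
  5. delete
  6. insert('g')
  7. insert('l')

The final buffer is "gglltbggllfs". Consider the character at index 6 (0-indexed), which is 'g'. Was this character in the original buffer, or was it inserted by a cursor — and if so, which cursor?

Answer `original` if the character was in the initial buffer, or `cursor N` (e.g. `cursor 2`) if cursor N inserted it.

After op 1 (delete): buffer="tbzfs" (len 5), cursors c1@0 c2@1 c3@4, authorship .....
After op 2 (move_left): buffer="tbzfs" (len 5), cursors c1@0 c2@0 c3@3, authorship .....
After op 3 (insert('x')): buffer="xxtbzxfs" (len 8), cursors c1@2 c2@2 c3@6, authorship 12...3..
After op 4 (add_cursor(5)): buffer="xxtbzxfs" (len 8), cursors c1@2 c2@2 c4@5 c3@6, authorship 12...3..
After op 5 (delete): buffer="tbfs" (len 4), cursors c1@0 c2@0 c3@2 c4@2, authorship ....
After op 6 (insert('g')): buffer="ggtbggfs" (len 8), cursors c1@2 c2@2 c3@6 c4@6, authorship 12..34..
After op 7 (insert('l')): buffer="gglltbggllfs" (len 12), cursors c1@4 c2@4 c3@10 c4@10, authorship 1212..3434..
Authorship (.=original, N=cursor N): 1 2 1 2 . . 3 4 3 4 . .
Index 6: author = 3

Answer: cursor 3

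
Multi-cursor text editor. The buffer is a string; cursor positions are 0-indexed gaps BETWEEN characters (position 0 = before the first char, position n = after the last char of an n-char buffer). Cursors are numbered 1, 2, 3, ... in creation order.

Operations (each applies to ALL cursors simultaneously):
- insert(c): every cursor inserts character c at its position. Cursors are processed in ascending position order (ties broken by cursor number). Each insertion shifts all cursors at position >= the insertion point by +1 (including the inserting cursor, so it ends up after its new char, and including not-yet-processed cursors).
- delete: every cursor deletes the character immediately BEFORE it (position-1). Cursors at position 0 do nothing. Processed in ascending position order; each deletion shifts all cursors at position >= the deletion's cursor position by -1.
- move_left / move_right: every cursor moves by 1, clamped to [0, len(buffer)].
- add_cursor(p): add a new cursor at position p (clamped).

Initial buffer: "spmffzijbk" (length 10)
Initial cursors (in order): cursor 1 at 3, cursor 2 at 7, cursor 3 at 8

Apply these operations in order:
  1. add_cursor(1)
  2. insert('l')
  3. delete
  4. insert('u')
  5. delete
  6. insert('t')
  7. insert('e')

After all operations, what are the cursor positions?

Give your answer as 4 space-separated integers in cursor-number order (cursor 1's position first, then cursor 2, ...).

After op 1 (add_cursor(1)): buffer="spmffzijbk" (len 10), cursors c4@1 c1@3 c2@7 c3@8, authorship ..........
After op 2 (insert('l')): buffer="slpmlffziljlbk" (len 14), cursors c4@2 c1@5 c2@10 c3@12, authorship .4..1....2.3..
After op 3 (delete): buffer="spmffzijbk" (len 10), cursors c4@1 c1@3 c2@7 c3@8, authorship ..........
After op 4 (insert('u')): buffer="supmuffziujubk" (len 14), cursors c4@2 c1@5 c2@10 c3@12, authorship .4..1....2.3..
After op 5 (delete): buffer="spmffzijbk" (len 10), cursors c4@1 c1@3 c2@7 c3@8, authorship ..........
After op 6 (insert('t')): buffer="stpmtffzitjtbk" (len 14), cursors c4@2 c1@5 c2@10 c3@12, authorship .4..1....2.3..
After op 7 (insert('e')): buffer="stepmteffzitejtebk" (len 18), cursors c4@3 c1@7 c2@13 c3@16, authorship .44..11....22.33..

Answer: 7 13 16 3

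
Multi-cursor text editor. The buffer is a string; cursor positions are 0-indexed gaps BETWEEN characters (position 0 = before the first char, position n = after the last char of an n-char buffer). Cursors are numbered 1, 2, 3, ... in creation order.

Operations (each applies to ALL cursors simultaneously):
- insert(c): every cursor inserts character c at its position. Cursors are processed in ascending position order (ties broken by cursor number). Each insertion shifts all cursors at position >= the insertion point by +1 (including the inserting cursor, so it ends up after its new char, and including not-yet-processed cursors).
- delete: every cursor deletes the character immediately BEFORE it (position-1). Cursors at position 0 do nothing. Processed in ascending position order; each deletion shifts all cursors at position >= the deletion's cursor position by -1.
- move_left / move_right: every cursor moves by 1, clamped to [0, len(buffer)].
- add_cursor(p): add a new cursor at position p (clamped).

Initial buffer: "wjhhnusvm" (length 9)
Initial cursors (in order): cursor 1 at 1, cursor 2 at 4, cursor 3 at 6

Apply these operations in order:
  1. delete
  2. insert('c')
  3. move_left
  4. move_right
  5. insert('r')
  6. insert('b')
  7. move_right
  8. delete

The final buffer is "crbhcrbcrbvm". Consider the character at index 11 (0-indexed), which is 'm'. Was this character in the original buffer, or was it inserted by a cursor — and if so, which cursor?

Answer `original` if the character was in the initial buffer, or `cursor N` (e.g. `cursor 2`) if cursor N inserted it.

Answer: original

Derivation:
After op 1 (delete): buffer="jhnsvm" (len 6), cursors c1@0 c2@2 c3@3, authorship ......
After op 2 (insert('c')): buffer="cjhcncsvm" (len 9), cursors c1@1 c2@4 c3@6, authorship 1..2.3...
After op 3 (move_left): buffer="cjhcncsvm" (len 9), cursors c1@0 c2@3 c3@5, authorship 1..2.3...
After op 4 (move_right): buffer="cjhcncsvm" (len 9), cursors c1@1 c2@4 c3@6, authorship 1..2.3...
After op 5 (insert('r')): buffer="crjhcrncrsvm" (len 12), cursors c1@2 c2@6 c3@9, authorship 11..22.33...
After op 6 (insert('b')): buffer="crbjhcrbncrbsvm" (len 15), cursors c1@3 c2@8 c3@12, authorship 111..222.333...
After op 7 (move_right): buffer="crbjhcrbncrbsvm" (len 15), cursors c1@4 c2@9 c3@13, authorship 111..222.333...
After op 8 (delete): buffer="crbhcrbcrbvm" (len 12), cursors c1@3 c2@7 c3@10, authorship 111.222333..
Authorship (.=original, N=cursor N): 1 1 1 . 2 2 2 3 3 3 . .
Index 11: author = original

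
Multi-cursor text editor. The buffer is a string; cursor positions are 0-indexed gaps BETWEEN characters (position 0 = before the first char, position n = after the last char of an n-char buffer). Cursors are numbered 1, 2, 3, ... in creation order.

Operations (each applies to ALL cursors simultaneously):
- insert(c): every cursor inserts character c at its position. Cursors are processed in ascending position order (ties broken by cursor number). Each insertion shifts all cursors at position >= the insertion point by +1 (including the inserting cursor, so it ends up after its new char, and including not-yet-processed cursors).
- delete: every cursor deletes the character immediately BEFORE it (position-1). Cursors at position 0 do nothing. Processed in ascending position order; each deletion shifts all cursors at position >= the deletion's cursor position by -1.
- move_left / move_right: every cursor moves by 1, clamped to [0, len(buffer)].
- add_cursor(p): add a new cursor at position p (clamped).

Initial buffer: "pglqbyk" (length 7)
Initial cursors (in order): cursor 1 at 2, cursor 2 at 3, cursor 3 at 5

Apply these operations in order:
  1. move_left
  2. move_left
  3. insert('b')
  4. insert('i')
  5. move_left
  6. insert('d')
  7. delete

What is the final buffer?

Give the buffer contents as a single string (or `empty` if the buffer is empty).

Answer: bipbiglbiqbyk

Derivation:
After op 1 (move_left): buffer="pglqbyk" (len 7), cursors c1@1 c2@2 c3@4, authorship .......
After op 2 (move_left): buffer="pglqbyk" (len 7), cursors c1@0 c2@1 c3@3, authorship .......
After op 3 (insert('b')): buffer="bpbglbqbyk" (len 10), cursors c1@1 c2@3 c3@6, authorship 1.2..3....
After op 4 (insert('i')): buffer="bipbiglbiqbyk" (len 13), cursors c1@2 c2@5 c3@9, authorship 11.22..33....
After op 5 (move_left): buffer="bipbiglbiqbyk" (len 13), cursors c1@1 c2@4 c3@8, authorship 11.22..33....
After op 6 (insert('d')): buffer="bdipbdiglbdiqbyk" (len 16), cursors c1@2 c2@6 c3@11, authorship 111.222..333....
After op 7 (delete): buffer="bipbiglbiqbyk" (len 13), cursors c1@1 c2@4 c3@8, authorship 11.22..33....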